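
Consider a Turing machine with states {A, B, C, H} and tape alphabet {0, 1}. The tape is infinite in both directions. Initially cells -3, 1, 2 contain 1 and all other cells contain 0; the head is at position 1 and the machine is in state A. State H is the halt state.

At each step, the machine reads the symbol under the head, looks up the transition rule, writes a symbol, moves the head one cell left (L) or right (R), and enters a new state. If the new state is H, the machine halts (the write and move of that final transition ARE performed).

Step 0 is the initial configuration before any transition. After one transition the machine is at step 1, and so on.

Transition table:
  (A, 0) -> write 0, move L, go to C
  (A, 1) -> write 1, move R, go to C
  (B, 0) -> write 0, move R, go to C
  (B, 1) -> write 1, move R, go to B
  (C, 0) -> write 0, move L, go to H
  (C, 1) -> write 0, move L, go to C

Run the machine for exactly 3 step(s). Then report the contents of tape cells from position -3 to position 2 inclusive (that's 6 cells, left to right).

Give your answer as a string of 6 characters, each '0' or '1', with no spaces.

Step 1: in state A at pos 1, read 1 -> (A,1)->write 1,move R,goto C. Now: state=C, head=2, tape[-4..3]=01000110 (head:       ^)
Step 2: in state C at pos 2, read 1 -> (C,1)->write 0,move L,goto C. Now: state=C, head=1, tape[-4..3]=01000100 (head:      ^)
Step 3: in state C at pos 1, read 1 -> (C,1)->write 0,move L,goto C. Now: state=C, head=0, tape[-4..3]=01000000 (head:     ^)

Answer: 100000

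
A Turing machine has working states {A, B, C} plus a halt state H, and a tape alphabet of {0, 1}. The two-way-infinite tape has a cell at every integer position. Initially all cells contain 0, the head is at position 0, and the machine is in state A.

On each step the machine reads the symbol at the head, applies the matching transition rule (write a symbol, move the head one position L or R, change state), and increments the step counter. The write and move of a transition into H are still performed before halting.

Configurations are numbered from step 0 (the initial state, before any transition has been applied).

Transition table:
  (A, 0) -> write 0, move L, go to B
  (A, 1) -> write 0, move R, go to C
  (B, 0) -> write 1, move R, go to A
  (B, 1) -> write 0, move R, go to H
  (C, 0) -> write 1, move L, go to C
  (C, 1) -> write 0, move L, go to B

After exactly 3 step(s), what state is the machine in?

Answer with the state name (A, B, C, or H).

Answer: B

Derivation:
Step 1: in state A at pos 0, read 0 -> (A,0)->write 0,move L,goto B. Now: state=B, head=-1, tape[-2..1]=0000 (head:  ^)
Step 2: in state B at pos -1, read 0 -> (B,0)->write 1,move R,goto A. Now: state=A, head=0, tape[-2..1]=0100 (head:   ^)
Step 3: in state A at pos 0, read 0 -> (A,0)->write 0,move L,goto B. Now: state=B, head=-1, tape[-2..1]=0100 (head:  ^)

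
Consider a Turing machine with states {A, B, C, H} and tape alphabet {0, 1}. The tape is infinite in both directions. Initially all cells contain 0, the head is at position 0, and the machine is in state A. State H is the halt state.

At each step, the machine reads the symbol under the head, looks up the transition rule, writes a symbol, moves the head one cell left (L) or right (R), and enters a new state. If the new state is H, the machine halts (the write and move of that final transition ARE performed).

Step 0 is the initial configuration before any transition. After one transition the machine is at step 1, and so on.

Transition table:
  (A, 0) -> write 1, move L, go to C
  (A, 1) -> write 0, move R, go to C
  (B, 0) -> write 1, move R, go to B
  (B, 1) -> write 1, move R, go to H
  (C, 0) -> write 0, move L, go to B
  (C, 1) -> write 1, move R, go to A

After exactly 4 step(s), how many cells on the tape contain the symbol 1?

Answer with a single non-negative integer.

Step 1: in state A at pos 0, read 0 -> (A,0)->write 1,move L,goto C. Now: state=C, head=-1, tape[-2..1]=0010 (head:  ^)
Step 2: in state C at pos -1, read 0 -> (C,0)->write 0,move L,goto B. Now: state=B, head=-2, tape[-3..1]=00010 (head:  ^)
Step 3: in state B at pos -2, read 0 -> (B,0)->write 1,move R,goto B. Now: state=B, head=-1, tape[-3..1]=01010 (head:   ^)
Step 4: in state B at pos -1, read 0 -> (B,0)->write 1,move R,goto B. Now: state=B, head=0, tape[-3..1]=01110 (head:    ^)
Cells containing 1 after step 4: {-2, -1, 0} -> 3 cell(s)

Answer: 3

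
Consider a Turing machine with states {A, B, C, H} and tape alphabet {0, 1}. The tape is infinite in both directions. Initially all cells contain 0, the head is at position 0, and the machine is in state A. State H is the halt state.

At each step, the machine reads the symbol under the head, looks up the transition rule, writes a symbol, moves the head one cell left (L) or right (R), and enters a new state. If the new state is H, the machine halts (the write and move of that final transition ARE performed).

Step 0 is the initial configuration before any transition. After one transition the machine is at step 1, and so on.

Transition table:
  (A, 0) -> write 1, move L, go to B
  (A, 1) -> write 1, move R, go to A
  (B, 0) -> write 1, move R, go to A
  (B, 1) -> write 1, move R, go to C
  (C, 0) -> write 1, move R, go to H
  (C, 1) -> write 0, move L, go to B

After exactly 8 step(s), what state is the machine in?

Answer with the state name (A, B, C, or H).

Step 1: in state A at pos 0, read 0 -> (A,0)->write 1,move L,goto B. Now: state=B, head=-1, tape[-2..1]=0010 (head:  ^)
Step 2: in state B at pos -1, read 0 -> (B,0)->write 1,move R,goto A. Now: state=A, head=0, tape[-2..1]=0110 (head:   ^)
Step 3: in state A at pos 0, read 1 -> (A,1)->write 1,move R,goto A. Now: state=A, head=1, tape[-2..2]=01100 (head:    ^)
Step 4: in state A at pos 1, read 0 -> (A,0)->write 1,move L,goto B. Now: state=B, head=0, tape[-2..2]=01110 (head:   ^)
Step 5: in state B at pos 0, read 1 -> (B,1)->write 1,move R,goto C. Now: state=C, head=1, tape[-2..2]=01110 (head:    ^)
Step 6: in state C at pos 1, read 1 -> (C,1)->write 0,move L,goto B. Now: state=B, head=0, tape[-2..2]=01100 (head:   ^)
Step 7: in state B at pos 0, read 1 -> (B,1)->write 1,move R,goto C. Now: state=C, head=1, tape[-2..2]=01100 (head:    ^)
Step 8: in state C at pos 1, read 0 -> (C,0)->write 1,move R,goto H. Now: state=H, head=2, tape[-2..3]=011100 (head:     ^)

Answer: H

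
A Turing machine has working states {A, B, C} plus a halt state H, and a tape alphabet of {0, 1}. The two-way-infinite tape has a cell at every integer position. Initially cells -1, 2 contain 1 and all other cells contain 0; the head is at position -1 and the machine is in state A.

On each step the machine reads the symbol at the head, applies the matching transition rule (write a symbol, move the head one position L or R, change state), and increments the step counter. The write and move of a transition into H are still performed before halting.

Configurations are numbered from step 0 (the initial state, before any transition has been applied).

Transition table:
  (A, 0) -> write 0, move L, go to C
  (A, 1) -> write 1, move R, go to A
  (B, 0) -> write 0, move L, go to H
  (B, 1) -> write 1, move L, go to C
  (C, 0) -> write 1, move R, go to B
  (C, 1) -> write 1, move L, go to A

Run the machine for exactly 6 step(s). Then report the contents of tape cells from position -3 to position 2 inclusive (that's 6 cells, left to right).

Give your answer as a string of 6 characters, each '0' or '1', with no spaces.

Step 1: in state A at pos -1, read 1 -> (A,1)->write 1,move R,goto A. Now: state=A, head=0, tape[-2..3]=010010 (head:   ^)
Step 2: in state A at pos 0, read 0 -> (A,0)->write 0,move L,goto C. Now: state=C, head=-1, tape[-2..3]=010010 (head:  ^)
Step 3: in state C at pos -1, read 1 -> (C,1)->write 1,move L,goto A. Now: state=A, head=-2, tape[-3..3]=0010010 (head:  ^)
Step 4: in state A at pos -2, read 0 -> (A,0)->write 0,move L,goto C. Now: state=C, head=-3, tape[-4..3]=00010010 (head:  ^)
Step 5: in state C at pos -3, read 0 -> (C,0)->write 1,move R,goto B. Now: state=B, head=-2, tape[-4..3]=01010010 (head:   ^)
Step 6: in state B at pos -2, read 0 -> (B,0)->write 0,move L,goto H. Now: state=H, head=-3, tape[-4..3]=01010010 (head:  ^)

Answer: 101001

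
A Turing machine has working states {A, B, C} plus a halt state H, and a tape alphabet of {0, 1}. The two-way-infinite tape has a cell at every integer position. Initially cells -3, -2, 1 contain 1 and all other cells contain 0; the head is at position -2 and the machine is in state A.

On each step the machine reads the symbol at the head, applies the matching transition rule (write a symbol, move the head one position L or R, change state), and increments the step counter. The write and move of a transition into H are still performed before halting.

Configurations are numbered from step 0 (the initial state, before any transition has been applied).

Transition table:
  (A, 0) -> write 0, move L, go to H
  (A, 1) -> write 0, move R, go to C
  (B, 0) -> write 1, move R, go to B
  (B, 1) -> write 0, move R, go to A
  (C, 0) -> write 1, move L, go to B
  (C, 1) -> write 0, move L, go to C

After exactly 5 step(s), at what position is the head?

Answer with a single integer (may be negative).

Answer: -1

Derivation:
Step 1: in state A at pos -2, read 1 -> (A,1)->write 0,move R,goto C. Now: state=C, head=-1, tape[-4..2]=0100010 (head:    ^)
Step 2: in state C at pos -1, read 0 -> (C,0)->write 1,move L,goto B. Now: state=B, head=-2, tape[-4..2]=0101010 (head:   ^)
Step 3: in state B at pos -2, read 0 -> (B,0)->write 1,move R,goto B. Now: state=B, head=-1, tape[-4..2]=0111010 (head:    ^)
Step 4: in state B at pos -1, read 1 -> (B,1)->write 0,move R,goto A. Now: state=A, head=0, tape[-4..2]=0110010 (head:     ^)
Step 5: in state A at pos 0, read 0 -> (A,0)->write 0,move L,goto H. Now: state=H, head=-1, tape[-4..2]=0110010 (head:    ^)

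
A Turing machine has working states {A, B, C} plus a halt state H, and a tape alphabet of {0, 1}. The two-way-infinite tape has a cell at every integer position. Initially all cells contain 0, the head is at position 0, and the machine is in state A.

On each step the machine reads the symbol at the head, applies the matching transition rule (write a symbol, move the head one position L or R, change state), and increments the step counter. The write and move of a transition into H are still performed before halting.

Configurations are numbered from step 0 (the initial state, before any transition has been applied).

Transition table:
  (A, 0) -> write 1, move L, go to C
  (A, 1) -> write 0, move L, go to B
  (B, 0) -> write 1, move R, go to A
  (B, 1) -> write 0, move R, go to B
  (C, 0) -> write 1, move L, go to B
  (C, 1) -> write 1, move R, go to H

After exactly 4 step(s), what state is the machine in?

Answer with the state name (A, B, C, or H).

Step 1: in state A at pos 0, read 0 -> (A,0)->write 1,move L,goto C. Now: state=C, head=-1, tape[-2..1]=0010 (head:  ^)
Step 2: in state C at pos -1, read 0 -> (C,0)->write 1,move L,goto B. Now: state=B, head=-2, tape[-3..1]=00110 (head:  ^)
Step 3: in state B at pos -2, read 0 -> (B,0)->write 1,move R,goto A. Now: state=A, head=-1, tape[-3..1]=01110 (head:   ^)
Step 4: in state A at pos -1, read 1 -> (A,1)->write 0,move L,goto B. Now: state=B, head=-2, tape[-3..1]=01010 (head:  ^)

Answer: B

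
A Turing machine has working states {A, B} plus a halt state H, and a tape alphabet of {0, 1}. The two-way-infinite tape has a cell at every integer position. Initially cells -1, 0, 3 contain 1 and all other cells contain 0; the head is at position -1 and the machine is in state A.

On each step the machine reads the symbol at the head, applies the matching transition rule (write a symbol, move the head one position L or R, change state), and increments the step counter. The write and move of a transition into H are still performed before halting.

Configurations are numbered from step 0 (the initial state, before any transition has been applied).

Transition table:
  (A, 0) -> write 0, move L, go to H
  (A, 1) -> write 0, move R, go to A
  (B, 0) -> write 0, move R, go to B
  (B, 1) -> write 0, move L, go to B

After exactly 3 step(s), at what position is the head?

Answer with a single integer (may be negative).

Answer: 0

Derivation:
Step 1: in state A at pos -1, read 1 -> (A,1)->write 0,move R,goto A. Now: state=A, head=0, tape[-2..4]=0010010 (head:   ^)
Step 2: in state A at pos 0, read 1 -> (A,1)->write 0,move R,goto A. Now: state=A, head=1, tape[-2..4]=0000010 (head:    ^)
Step 3: in state A at pos 1, read 0 -> (A,0)->write 0,move L,goto H. Now: state=H, head=0, tape[-2..4]=0000010 (head:   ^)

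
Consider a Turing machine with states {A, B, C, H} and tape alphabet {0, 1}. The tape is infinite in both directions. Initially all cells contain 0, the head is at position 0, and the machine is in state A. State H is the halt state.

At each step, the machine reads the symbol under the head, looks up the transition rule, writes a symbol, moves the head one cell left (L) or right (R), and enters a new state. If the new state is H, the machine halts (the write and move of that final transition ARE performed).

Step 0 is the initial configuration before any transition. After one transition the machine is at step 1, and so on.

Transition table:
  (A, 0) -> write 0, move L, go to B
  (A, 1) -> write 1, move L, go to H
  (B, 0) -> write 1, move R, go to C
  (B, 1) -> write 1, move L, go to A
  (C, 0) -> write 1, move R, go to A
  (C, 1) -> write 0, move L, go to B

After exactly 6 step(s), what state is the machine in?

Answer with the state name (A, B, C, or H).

Answer: H

Derivation:
Step 1: in state A at pos 0, read 0 -> (A,0)->write 0,move L,goto B. Now: state=B, head=-1, tape[-2..1]=0000 (head:  ^)
Step 2: in state B at pos -1, read 0 -> (B,0)->write 1,move R,goto C. Now: state=C, head=0, tape[-2..1]=0100 (head:   ^)
Step 3: in state C at pos 0, read 0 -> (C,0)->write 1,move R,goto A. Now: state=A, head=1, tape[-2..2]=01100 (head:    ^)
Step 4: in state A at pos 1, read 0 -> (A,0)->write 0,move L,goto B. Now: state=B, head=0, tape[-2..2]=01100 (head:   ^)
Step 5: in state B at pos 0, read 1 -> (B,1)->write 1,move L,goto A. Now: state=A, head=-1, tape[-2..2]=01100 (head:  ^)
Step 6: in state A at pos -1, read 1 -> (A,1)->write 1,move L,goto H. Now: state=H, head=-2, tape[-3..2]=001100 (head:  ^)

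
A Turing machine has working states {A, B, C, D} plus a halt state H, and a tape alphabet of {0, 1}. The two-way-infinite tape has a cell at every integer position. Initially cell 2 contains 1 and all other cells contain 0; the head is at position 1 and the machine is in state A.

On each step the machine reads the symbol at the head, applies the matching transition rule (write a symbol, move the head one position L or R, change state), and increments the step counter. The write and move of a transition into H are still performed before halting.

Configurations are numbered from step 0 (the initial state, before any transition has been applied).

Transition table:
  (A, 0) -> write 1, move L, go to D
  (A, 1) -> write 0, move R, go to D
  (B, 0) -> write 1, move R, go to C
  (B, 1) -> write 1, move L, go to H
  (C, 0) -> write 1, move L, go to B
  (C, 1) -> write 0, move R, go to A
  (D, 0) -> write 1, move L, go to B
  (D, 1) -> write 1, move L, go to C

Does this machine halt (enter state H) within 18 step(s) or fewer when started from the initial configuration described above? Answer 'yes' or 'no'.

Answer: yes

Derivation:
Step 1: in state A at pos 1, read 0 -> (A,0)->write 1,move L,goto D. Now: state=D, head=0, tape[-1..3]=00110 (head:  ^)
Step 2: in state D at pos 0, read 0 -> (D,0)->write 1,move L,goto B. Now: state=B, head=-1, tape[-2..3]=001110 (head:  ^)
Step 3: in state B at pos -1, read 0 -> (B,0)->write 1,move R,goto C. Now: state=C, head=0, tape[-2..3]=011110 (head:   ^)
Step 4: in state C at pos 0, read 1 -> (C,1)->write 0,move R,goto A. Now: state=A, head=1, tape[-2..3]=010110 (head:    ^)
Step 5: in state A at pos 1, read 1 -> (A,1)->write 0,move R,goto D. Now: state=D, head=2, tape[-2..3]=010010 (head:     ^)
Step 6: in state D at pos 2, read 1 -> (D,1)->write 1,move L,goto C. Now: state=C, head=1, tape[-2..3]=010010 (head:    ^)
Step 7: in state C at pos 1, read 0 -> (C,0)->write 1,move L,goto B. Now: state=B, head=0, tape[-2..3]=010110 (head:   ^)
Step 8: in state B at pos 0, read 0 -> (B,0)->write 1,move R,goto C. Now: state=C, head=1, tape[-2..3]=011110 (head:    ^)
Step 9: in state C at pos 1, read 1 -> (C,1)->write 0,move R,goto A. Now: state=A, head=2, tape[-2..3]=011010 (head:     ^)
Step 10: in state A at pos 2, read 1 -> (A,1)->write 0,move R,goto D. Now: state=D, head=3, tape[-2..4]=0110000 (head:      ^)
Step 11: in state D at pos 3, read 0 -> (D,0)->write 1,move L,goto B. Now: state=B, head=2, tape[-2..4]=0110010 (head:     ^)
Step 12: in state B at pos 2, read 0 -> (B,0)->write 1,move R,goto C. Now: state=C, head=3, tape[-2..4]=0110110 (head:      ^)
Step 13: in state C at pos 3, read 1 -> (C,1)->write 0,move R,goto A. Now: state=A, head=4, tape[-2..5]=01101000 (head:       ^)
Step 14: in state A at pos 4, read 0 -> (A,0)->write 1,move L,goto D. Now: state=D, head=3, tape[-2..5]=01101010 (head:      ^)
Step 15: in state D at pos 3, read 0 -> (D,0)->write 1,move L,goto B. Now: state=B, head=2, tape[-2..5]=01101110 (head:     ^)
Step 16: in state B at pos 2, read 1 -> (B,1)->write 1,move L,goto H. Now: state=H, head=1, tape[-2..5]=01101110 (head:    ^)
State H reached at step 16; 16 <= 18 -> yes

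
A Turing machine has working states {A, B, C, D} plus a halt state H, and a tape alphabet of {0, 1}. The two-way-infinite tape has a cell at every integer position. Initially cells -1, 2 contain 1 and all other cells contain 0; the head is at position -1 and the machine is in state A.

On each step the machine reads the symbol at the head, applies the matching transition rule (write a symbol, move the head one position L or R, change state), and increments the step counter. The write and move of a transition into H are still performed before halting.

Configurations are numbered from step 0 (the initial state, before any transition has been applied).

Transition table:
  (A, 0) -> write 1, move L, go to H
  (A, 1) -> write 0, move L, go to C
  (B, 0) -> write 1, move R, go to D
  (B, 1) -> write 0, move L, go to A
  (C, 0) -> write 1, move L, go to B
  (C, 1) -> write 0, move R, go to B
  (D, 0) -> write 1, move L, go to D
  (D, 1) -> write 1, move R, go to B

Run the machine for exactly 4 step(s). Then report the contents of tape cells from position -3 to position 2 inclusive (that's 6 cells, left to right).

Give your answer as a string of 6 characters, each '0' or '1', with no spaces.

Answer: 110001

Derivation:
Step 1: in state A at pos -1, read 1 -> (A,1)->write 0,move L,goto C. Now: state=C, head=-2, tape[-3..3]=0000010 (head:  ^)
Step 2: in state C at pos -2, read 0 -> (C,0)->write 1,move L,goto B. Now: state=B, head=-3, tape[-4..3]=00100010 (head:  ^)
Step 3: in state B at pos -3, read 0 -> (B,0)->write 1,move R,goto D. Now: state=D, head=-2, tape[-4..3]=01100010 (head:   ^)
Step 4: in state D at pos -2, read 1 -> (D,1)->write 1,move R,goto B. Now: state=B, head=-1, tape[-4..3]=01100010 (head:    ^)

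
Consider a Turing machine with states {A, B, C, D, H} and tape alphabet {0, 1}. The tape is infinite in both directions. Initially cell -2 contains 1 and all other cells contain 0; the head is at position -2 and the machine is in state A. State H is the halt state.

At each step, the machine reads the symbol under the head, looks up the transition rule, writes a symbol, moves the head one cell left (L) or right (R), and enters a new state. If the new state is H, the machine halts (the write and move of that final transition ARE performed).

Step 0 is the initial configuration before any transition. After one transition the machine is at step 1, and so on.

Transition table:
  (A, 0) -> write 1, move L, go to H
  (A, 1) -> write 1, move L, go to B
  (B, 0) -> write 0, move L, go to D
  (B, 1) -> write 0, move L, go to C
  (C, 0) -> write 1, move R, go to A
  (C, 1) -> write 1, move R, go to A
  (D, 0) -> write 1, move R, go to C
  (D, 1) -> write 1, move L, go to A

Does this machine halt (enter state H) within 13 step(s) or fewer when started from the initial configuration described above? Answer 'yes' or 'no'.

Answer: yes

Derivation:
Step 1: in state A at pos -2, read 1 -> (A,1)->write 1,move L,goto B. Now: state=B, head=-3, tape[-4..-1]=0010 (head:  ^)
Step 2: in state B at pos -3, read 0 -> (B,0)->write 0,move L,goto D. Now: state=D, head=-4, tape[-5..-1]=00010 (head:  ^)
Step 3: in state D at pos -4, read 0 -> (D,0)->write 1,move R,goto C. Now: state=C, head=-3, tape[-5..-1]=01010 (head:   ^)
Step 4: in state C at pos -3, read 0 -> (C,0)->write 1,move R,goto A. Now: state=A, head=-2, tape[-5..-1]=01110 (head:    ^)
Step 5: in state A at pos -2, read 1 -> (A,1)->write 1,move L,goto B. Now: state=B, head=-3, tape[-5..-1]=01110 (head:   ^)
Step 6: in state B at pos -3, read 1 -> (B,1)->write 0,move L,goto C. Now: state=C, head=-4, tape[-5..-1]=01010 (head:  ^)
Step 7: in state C at pos -4, read 1 -> (C,1)->write 1,move R,goto A. Now: state=A, head=-3, tape[-5..-1]=01010 (head:   ^)
Step 8: in state A at pos -3, read 0 -> (A,0)->write 1,move L,goto H. Now: state=H, head=-4, tape[-5..-1]=01110 (head:  ^)
State H reached at step 8; 8 <= 13 -> yes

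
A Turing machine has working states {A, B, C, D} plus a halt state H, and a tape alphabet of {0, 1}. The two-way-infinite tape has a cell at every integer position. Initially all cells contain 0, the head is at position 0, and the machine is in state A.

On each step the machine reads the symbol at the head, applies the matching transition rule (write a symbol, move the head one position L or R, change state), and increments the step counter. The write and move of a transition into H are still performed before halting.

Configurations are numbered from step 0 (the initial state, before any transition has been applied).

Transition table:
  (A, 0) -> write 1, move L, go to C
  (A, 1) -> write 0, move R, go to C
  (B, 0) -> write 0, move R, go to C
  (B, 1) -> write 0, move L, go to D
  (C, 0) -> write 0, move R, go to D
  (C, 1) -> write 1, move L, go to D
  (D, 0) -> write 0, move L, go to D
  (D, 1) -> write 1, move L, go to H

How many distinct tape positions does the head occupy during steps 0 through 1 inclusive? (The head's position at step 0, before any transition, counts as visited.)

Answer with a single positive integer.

Answer: 2

Derivation:
Step 1: in state A at pos 0, read 0 -> (A,0)->write 1,move L,goto C. Now: state=C, head=-1, tape[-2..1]=0010 (head:  ^)
Head positions at steps 0..1: starting at 0, distinct positions visited = {-1, 0} -> 2 position(s)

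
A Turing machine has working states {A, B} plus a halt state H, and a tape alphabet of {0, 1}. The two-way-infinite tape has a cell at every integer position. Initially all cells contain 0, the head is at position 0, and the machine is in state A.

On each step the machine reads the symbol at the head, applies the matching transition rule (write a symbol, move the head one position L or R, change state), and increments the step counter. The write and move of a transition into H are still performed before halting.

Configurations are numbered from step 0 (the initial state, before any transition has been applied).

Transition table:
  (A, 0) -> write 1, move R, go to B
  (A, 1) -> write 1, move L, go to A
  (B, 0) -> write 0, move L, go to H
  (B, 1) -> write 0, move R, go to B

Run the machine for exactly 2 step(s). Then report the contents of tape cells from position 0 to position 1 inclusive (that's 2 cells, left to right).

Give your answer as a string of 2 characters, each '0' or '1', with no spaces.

Answer: 10

Derivation:
Step 1: in state A at pos 0, read 0 -> (A,0)->write 1,move R,goto B. Now: state=B, head=1, tape[-1..2]=0100 (head:   ^)
Step 2: in state B at pos 1, read 0 -> (B,0)->write 0,move L,goto H. Now: state=H, head=0, tape[-1..2]=0100 (head:  ^)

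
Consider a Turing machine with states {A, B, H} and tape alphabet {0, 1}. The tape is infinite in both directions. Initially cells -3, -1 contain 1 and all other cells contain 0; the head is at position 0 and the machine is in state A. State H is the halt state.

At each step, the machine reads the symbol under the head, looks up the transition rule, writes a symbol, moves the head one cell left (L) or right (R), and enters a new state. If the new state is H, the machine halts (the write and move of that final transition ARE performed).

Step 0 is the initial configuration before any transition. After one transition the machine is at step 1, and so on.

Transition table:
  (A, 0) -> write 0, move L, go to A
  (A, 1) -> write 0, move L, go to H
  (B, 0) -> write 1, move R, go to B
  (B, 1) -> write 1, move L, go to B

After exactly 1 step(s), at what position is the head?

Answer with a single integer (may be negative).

Step 1: in state A at pos 0, read 0 -> (A,0)->write 0,move L,goto A. Now: state=A, head=-1, tape[-4..1]=010100 (head:    ^)

Answer: -1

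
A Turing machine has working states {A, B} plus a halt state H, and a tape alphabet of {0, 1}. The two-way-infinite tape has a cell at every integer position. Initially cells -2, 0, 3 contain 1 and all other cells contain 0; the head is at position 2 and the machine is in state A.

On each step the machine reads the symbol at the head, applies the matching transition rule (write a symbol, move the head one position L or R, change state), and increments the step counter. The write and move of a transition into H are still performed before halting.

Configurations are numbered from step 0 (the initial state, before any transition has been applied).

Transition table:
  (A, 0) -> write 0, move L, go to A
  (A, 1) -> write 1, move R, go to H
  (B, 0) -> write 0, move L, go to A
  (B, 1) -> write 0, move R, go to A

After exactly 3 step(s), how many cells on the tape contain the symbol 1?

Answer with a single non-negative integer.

Step 1: in state A at pos 2, read 0 -> (A,0)->write 0,move L,goto A. Now: state=A, head=1, tape[-3..4]=01010010 (head:     ^)
Step 2: in state A at pos 1, read 0 -> (A,0)->write 0,move L,goto A. Now: state=A, head=0, tape[-3..4]=01010010 (head:    ^)
Step 3: in state A at pos 0, read 1 -> (A,1)->write 1,move R,goto H. Now: state=H, head=1, tape[-3..4]=01010010 (head:     ^)
Cells containing 1 after step 3: {-2, 0, 3} -> 3 cell(s)

Answer: 3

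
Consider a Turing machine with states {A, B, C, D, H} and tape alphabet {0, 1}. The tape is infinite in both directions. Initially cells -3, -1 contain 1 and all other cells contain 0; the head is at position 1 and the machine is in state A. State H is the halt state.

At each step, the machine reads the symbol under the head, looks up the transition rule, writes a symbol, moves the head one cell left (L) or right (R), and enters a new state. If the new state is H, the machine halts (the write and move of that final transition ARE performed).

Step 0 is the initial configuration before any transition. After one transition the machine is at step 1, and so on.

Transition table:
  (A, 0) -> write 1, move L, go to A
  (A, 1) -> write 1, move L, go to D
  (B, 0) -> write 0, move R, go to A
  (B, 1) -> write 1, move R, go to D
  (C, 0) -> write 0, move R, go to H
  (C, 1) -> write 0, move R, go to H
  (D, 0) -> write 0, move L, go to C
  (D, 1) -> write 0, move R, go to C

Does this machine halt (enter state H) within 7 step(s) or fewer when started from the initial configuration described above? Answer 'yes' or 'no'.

Answer: yes

Derivation:
Step 1: in state A at pos 1, read 0 -> (A,0)->write 1,move L,goto A. Now: state=A, head=0, tape[-4..2]=0101010 (head:     ^)
Step 2: in state A at pos 0, read 0 -> (A,0)->write 1,move L,goto A. Now: state=A, head=-1, tape[-4..2]=0101110 (head:    ^)
Step 3: in state A at pos -1, read 1 -> (A,1)->write 1,move L,goto D. Now: state=D, head=-2, tape[-4..2]=0101110 (head:   ^)
Step 4: in state D at pos -2, read 0 -> (D,0)->write 0,move L,goto C. Now: state=C, head=-3, tape[-4..2]=0101110 (head:  ^)
Step 5: in state C at pos -3, read 1 -> (C,1)->write 0,move R,goto H. Now: state=H, head=-2, tape[-4..2]=0001110 (head:   ^)
State H reached at step 5; 5 <= 7 -> yes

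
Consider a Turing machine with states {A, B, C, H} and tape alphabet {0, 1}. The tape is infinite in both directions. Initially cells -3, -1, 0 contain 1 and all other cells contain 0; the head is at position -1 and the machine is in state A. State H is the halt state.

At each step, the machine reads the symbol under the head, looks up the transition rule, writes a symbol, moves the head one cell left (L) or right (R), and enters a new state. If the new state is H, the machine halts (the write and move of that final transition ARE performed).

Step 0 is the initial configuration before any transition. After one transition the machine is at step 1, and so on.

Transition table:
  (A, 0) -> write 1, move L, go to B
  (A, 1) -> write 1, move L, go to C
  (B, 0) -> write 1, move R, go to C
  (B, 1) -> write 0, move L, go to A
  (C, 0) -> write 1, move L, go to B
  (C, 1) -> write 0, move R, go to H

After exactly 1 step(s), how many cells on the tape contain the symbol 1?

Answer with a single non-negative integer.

Step 1: in state A at pos -1, read 1 -> (A,1)->write 1,move L,goto C. Now: state=C, head=-2, tape[-4..1]=010110 (head:   ^)
Cells containing 1 after step 1: {-3, -1, 0} -> 3 cell(s)

Answer: 3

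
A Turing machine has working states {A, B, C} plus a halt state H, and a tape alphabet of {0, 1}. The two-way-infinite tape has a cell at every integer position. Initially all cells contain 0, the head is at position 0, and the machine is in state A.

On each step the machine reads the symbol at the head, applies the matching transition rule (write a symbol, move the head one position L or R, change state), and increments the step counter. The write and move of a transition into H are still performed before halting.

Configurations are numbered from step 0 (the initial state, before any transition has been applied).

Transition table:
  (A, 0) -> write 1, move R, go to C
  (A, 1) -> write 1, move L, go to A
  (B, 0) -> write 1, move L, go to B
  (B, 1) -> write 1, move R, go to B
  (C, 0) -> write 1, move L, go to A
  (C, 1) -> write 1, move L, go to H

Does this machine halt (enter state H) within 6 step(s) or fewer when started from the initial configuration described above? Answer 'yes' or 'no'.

Answer: yes

Derivation:
Step 1: in state A at pos 0, read 0 -> (A,0)->write 1,move R,goto C. Now: state=C, head=1, tape[-1..2]=0100 (head:   ^)
Step 2: in state C at pos 1, read 0 -> (C,0)->write 1,move L,goto A. Now: state=A, head=0, tape[-1..2]=0110 (head:  ^)
Step 3: in state A at pos 0, read 1 -> (A,1)->write 1,move L,goto A. Now: state=A, head=-1, tape[-2..2]=00110 (head:  ^)
Step 4: in state A at pos -1, read 0 -> (A,0)->write 1,move R,goto C. Now: state=C, head=0, tape[-2..2]=01110 (head:   ^)
Step 5: in state C at pos 0, read 1 -> (C,1)->write 1,move L,goto H. Now: state=H, head=-1, tape[-2..2]=01110 (head:  ^)
State H reached at step 5; 5 <= 6 -> yes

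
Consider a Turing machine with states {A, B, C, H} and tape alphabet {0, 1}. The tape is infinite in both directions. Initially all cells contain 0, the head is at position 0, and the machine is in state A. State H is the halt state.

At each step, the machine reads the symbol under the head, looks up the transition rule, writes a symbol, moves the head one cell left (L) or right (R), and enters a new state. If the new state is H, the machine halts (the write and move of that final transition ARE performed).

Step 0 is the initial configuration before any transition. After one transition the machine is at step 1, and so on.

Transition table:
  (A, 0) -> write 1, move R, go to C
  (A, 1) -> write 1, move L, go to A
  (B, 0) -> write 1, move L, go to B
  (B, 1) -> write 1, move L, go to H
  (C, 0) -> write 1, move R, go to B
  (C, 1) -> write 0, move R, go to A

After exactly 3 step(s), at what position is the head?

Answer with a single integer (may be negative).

Answer: 1

Derivation:
Step 1: in state A at pos 0, read 0 -> (A,0)->write 1,move R,goto C. Now: state=C, head=1, tape[-1..2]=0100 (head:   ^)
Step 2: in state C at pos 1, read 0 -> (C,0)->write 1,move R,goto B. Now: state=B, head=2, tape[-1..3]=01100 (head:    ^)
Step 3: in state B at pos 2, read 0 -> (B,0)->write 1,move L,goto B. Now: state=B, head=1, tape[-1..3]=01110 (head:   ^)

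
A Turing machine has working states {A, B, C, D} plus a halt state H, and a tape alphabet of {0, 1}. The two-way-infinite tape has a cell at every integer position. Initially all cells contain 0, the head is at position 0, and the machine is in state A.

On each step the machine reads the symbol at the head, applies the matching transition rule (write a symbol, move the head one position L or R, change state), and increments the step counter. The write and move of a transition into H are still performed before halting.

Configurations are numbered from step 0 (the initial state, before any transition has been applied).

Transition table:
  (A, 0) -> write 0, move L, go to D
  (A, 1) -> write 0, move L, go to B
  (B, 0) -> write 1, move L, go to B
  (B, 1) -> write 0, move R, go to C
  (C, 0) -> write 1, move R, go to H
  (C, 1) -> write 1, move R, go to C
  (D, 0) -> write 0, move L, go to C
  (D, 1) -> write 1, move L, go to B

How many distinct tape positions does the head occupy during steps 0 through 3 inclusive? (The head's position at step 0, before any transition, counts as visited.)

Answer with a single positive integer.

Answer: 3

Derivation:
Step 1: in state A at pos 0, read 0 -> (A,0)->write 0,move L,goto D. Now: state=D, head=-1, tape[-2..1]=0000 (head:  ^)
Step 2: in state D at pos -1, read 0 -> (D,0)->write 0,move L,goto C. Now: state=C, head=-2, tape[-3..1]=00000 (head:  ^)
Step 3: in state C at pos -2, read 0 -> (C,0)->write 1,move R,goto H. Now: state=H, head=-1, tape[-3..1]=01000 (head:   ^)
Head positions at steps 0..3: starting at 0, distinct positions visited = {-2, -1, 0} -> 3 position(s)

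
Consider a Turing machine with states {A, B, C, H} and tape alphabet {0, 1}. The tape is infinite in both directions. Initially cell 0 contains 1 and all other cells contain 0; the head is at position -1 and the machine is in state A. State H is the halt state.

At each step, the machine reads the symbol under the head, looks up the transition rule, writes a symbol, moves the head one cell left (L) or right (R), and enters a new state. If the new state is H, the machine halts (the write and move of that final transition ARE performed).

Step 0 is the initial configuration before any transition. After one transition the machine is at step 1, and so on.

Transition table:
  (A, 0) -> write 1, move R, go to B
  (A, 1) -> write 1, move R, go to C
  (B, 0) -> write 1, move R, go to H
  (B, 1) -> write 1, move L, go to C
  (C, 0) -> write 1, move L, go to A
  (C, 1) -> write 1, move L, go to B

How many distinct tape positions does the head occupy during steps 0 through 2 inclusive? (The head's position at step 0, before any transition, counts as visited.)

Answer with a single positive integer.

Step 1: in state A at pos -1, read 0 -> (A,0)->write 1,move R,goto B. Now: state=B, head=0, tape[-2..1]=0110 (head:   ^)
Step 2: in state B at pos 0, read 1 -> (B,1)->write 1,move L,goto C. Now: state=C, head=-1, tape[-2..1]=0110 (head:  ^)
Head positions at steps 0..2: starting at -1, distinct positions visited = {-1, 0} -> 2 position(s)

Answer: 2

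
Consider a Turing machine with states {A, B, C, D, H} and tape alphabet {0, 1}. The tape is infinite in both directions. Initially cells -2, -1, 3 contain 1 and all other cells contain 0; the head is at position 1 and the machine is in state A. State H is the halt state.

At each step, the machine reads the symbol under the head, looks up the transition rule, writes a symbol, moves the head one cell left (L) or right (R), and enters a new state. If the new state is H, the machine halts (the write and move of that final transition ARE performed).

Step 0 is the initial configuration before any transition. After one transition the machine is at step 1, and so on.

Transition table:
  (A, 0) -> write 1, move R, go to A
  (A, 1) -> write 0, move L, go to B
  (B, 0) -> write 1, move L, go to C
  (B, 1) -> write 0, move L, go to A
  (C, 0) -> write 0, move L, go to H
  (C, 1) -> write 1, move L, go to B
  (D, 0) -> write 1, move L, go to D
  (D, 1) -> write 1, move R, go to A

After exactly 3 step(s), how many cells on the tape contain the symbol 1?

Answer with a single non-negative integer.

Step 1: in state A at pos 1, read 0 -> (A,0)->write 1,move R,goto A. Now: state=A, head=2, tape[-3..4]=01101010 (head:      ^)
Step 2: in state A at pos 2, read 0 -> (A,0)->write 1,move R,goto A. Now: state=A, head=3, tape[-3..4]=01101110 (head:       ^)
Step 3: in state A at pos 3, read 1 -> (A,1)->write 0,move L,goto B. Now: state=B, head=2, tape[-3..4]=01101100 (head:      ^)
Cells containing 1 after step 3: {-2, -1, 1, 2} -> 4 cell(s)

Answer: 4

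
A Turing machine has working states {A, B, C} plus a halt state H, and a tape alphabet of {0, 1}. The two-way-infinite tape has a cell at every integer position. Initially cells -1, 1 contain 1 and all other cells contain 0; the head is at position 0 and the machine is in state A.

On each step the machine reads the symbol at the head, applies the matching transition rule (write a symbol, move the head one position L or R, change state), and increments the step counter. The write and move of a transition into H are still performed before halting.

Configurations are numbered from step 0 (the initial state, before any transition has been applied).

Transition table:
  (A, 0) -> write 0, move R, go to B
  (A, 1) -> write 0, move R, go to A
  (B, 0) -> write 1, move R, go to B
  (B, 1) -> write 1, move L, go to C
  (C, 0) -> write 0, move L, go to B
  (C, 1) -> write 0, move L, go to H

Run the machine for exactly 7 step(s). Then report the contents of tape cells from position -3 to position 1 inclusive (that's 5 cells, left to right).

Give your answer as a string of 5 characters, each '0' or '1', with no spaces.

Answer: 11101

Derivation:
Step 1: in state A at pos 0, read 0 -> (A,0)->write 0,move R,goto B. Now: state=B, head=1, tape[-2..2]=01010 (head:    ^)
Step 2: in state B at pos 1, read 1 -> (B,1)->write 1,move L,goto C. Now: state=C, head=0, tape[-2..2]=01010 (head:   ^)
Step 3: in state C at pos 0, read 0 -> (C,0)->write 0,move L,goto B. Now: state=B, head=-1, tape[-2..2]=01010 (head:  ^)
Step 4: in state B at pos -1, read 1 -> (B,1)->write 1,move L,goto C. Now: state=C, head=-2, tape[-3..2]=001010 (head:  ^)
Step 5: in state C at pos -2, read 0 -> (C,0)->write 0,move L,goto B. Now: state=B, head=-3, tape[-4..2]=0001010 (head:  ^)
Step 6: in state B at pos -3, read 0 -> (B,0)->write 1,move R,goto B. Now: state=B, head=-2, tape[-4..2]=0101010 (head:   ^)
Step 7: in state B at pos -2, read 0 -> (B,0)->write 1,move R,goto B. Now: state=B, head=-1, tape[-4..2]=0111010 (head:    ^)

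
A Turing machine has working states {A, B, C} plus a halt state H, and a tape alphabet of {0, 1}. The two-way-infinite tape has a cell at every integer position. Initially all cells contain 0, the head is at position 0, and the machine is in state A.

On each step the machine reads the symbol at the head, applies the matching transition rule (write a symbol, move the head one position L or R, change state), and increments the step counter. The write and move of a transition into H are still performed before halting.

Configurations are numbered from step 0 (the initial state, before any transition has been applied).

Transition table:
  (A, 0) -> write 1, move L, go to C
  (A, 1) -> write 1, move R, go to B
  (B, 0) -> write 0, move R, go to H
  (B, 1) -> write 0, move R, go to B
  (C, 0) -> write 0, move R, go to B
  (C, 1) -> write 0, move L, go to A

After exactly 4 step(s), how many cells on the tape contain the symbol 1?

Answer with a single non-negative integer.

Step 1: in state A at pos 0, read 0 -> (A,0)->write 1,move L,goto C. Now: state=C, head=-1, tape[-2..1]=0010 (head:  ^)
Step 2: in state C at pos -1, read 0 -> (C,0)->write 0,move R,goto B. Now: state=B, head=0, tape[-2..1]=0010 (head:   ^)
Step 3: in state B at pos 0, read 1 -> (B,1)->write 0,move R,goto B. Now: state=B, head=1, tape[-2..2]=00000 (head:    ^)
Step 4: in state B at pos 1, read 0 -> (B,0)->write 0,move R,goto H. Now: state=H, head=2, tape[-2..3]=000000 (head:     ^)
No cell contains 1 after step 4 -> 0 cell(s)

Answer: 0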